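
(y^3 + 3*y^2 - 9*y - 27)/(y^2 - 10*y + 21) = (y^2 + 6*y + 9)/(y - 7)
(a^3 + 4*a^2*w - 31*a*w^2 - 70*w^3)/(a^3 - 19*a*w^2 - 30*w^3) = (a + 7*w)/(a + 3*w)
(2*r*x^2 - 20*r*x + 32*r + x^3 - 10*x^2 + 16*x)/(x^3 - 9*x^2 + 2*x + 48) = (2*r*x - 4*r + x^2 - 2*x)/(x^2 - x - 6)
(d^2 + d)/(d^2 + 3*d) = (d + 1)/(d + 3)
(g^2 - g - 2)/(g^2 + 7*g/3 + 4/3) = 3*(g - 2)/(3*g + 4)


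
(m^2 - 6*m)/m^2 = (m - 6)/m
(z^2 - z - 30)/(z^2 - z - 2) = (-z^2 + z + 30)/(-z^2 + z + 2)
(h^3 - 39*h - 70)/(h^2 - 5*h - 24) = (-h^3 + 39*h + 70)/(-h^2 + 5*h + 24)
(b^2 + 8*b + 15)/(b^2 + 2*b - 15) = (b + 3)/(b - 3)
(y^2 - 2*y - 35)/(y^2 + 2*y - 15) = (y - 7)/(y - 3)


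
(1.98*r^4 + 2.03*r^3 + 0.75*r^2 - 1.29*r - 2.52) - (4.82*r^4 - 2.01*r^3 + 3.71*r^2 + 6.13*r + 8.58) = -2.84*r^4 + 4.04*r^3 - 2.96*r^2 - 7.42*r - 11.1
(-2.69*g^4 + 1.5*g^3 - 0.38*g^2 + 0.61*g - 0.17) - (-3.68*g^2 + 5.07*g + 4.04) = -2.69*g^4 + 1.5*g^3 + 3.3*g^2 - 4.46*g - 4.21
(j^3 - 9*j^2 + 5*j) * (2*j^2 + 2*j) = 2*j^5 - 16*j^4 - 8*j^3 + 10*j^2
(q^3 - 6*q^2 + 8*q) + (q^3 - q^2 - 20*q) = 2*q^3 - 7*q^2 - 12*q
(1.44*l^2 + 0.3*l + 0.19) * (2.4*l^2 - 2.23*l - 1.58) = 3.456*l^4 - 2.4912*l^3 - 2.4882*l^2 - 0.8977*l - 0.3002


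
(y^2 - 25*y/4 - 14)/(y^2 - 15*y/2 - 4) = (4*y + 7)/(2*(2*y + 1))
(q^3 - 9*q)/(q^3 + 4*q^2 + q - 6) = q*(q - 3)/(q^2 + q - 2)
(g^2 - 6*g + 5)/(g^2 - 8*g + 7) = (g - 5)/(g - 7)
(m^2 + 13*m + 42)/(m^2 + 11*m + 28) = (m + 6)/(m + 4)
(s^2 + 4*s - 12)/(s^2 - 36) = (s - 2)/(s - 6)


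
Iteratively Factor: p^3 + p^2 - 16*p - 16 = (p - 4)*(p^2 + 5*p + 4) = (p - 4)*(p + 1)*(p + 4)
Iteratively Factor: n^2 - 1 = (n + 1)*(n - 1)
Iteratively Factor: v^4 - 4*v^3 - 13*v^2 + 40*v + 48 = (v + 3)*(v^3 - 7*v^2 + 8*v + 16) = (v + 1)*(v + 3)*(v^2 - 8*v + 16) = (v - 4)*(v + 1)*(v + 3)*(v - 4)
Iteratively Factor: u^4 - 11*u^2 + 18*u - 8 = (u - 1)*(u^3 + u^2 - 10*u + 8) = (u - 1)*(u + 4)*(u^2 - 3*u + 2) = (u - 1)^2*(u + 4)*(u - 2)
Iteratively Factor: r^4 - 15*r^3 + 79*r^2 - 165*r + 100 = (r - 1)*(r^3 - 14*r^2 + 65*r - 100) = (r - 5)*(r - 1)*(r^2 - 9*r + 20) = (r - 5)^2*(r - 1)*(r - 4)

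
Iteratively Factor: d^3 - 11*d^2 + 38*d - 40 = (d - 4)*(d^2 - 7*d + 10) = (d - 4)*(d - 2)*(d - 5)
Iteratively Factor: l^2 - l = (l - 1)*(l)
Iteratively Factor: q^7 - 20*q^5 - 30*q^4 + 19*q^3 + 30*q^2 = (q + 3)*(q^6 - 3*q^5 - 11*q^4 + 3*q^3 + 10*q^2) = (q + 2)*(q + 3)*(q^5 - 5*q^4 - q^3 + 5*q^2) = q*(q + 2)*(q + 3)*(q^4 - 5*q^3 - q^2 + 5*q) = q^2*(q + 2)*(q + 3)*(q^3 - 5*q^2 - q + 5) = q^2*(q - 1)*(q + 2)*(q + 3)*(q^2 - 4*q - 5) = q^2*(q - 5)*(q - 1)*(q + 2)*(q + 3)*(q + 1)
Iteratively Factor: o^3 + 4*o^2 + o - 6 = (o + 2)*(o^2 + 2*o - 3) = (o - 1)*(o + 2)*(o + 3)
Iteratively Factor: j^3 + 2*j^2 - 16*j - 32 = (j - 4)*(j^2 + 6*j + 8) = (j - 4)*(j + 4)*(j + 2)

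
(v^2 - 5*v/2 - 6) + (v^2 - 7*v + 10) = 2*v^2 - 19*v/2 + 4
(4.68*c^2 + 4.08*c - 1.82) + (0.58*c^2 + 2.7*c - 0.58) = 5.26*c^2 + 6.78*c - 2.4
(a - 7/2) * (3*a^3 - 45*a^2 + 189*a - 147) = 3*a^4 - 111*a^3/2 + 693*a^2/2 - 1617*a/2 + 1029/2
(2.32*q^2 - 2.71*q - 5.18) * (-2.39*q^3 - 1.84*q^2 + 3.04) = -5.5448*q^5 + 2.2081*q^4 + 17.3666*q^3 + 16.584*q^2 - 8.2384*q - 15.7472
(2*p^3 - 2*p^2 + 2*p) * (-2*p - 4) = -4*p^4 - 4*p^3 + 4*p^2 - 8*p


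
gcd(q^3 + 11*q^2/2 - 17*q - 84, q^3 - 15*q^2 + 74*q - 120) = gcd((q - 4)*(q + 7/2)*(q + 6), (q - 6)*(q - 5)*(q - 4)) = q - 4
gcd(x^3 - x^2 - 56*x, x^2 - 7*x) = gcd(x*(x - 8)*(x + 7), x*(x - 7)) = x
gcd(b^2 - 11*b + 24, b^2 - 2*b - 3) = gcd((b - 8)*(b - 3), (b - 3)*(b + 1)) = b - 3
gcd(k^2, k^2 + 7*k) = k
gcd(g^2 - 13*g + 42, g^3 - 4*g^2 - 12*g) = g - 6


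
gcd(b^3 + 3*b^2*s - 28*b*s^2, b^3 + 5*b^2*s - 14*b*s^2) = b^2 + 7*b*s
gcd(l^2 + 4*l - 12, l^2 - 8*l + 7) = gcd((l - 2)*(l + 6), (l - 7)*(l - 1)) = 1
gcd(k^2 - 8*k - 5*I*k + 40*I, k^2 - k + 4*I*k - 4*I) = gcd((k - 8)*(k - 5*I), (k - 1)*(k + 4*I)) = 1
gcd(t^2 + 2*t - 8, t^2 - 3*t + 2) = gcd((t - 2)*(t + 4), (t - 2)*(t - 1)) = t - 2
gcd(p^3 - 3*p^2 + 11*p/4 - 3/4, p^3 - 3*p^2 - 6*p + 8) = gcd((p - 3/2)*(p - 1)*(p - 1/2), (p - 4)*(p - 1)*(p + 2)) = p - 1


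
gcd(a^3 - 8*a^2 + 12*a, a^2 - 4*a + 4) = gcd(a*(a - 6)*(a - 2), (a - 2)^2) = a - 2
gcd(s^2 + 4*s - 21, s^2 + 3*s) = 1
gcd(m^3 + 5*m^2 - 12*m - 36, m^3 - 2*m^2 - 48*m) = m + 6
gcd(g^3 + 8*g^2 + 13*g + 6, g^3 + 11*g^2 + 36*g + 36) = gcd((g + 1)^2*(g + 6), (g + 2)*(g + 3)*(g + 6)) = g + 6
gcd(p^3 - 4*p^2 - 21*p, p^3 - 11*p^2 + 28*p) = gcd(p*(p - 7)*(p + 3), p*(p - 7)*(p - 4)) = p^2 - 7*p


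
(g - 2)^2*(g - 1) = g^3 - 5*g^2 + 8*g - 4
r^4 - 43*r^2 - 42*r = r*(r - 7)*(r + 1)*(r + 6)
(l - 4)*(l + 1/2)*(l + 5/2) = l^3 - l^2 - 43*l/4 - 5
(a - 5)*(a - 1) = a^2 - 6*a + 5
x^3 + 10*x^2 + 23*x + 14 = (x + 1)*(x + 2)*(x + 7)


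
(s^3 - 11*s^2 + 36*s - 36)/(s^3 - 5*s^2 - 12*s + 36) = (s - 3)/(s + 3)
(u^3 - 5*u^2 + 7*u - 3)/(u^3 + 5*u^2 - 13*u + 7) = (u - 3)/(u + 7)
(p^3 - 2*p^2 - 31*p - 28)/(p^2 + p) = p - 3 - 28/p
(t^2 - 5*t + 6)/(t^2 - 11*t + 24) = (t - 2)/(t - 8)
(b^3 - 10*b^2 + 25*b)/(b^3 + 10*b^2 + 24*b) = (b^2 - 10*b + 25)/(b^2 + 10*b + 24)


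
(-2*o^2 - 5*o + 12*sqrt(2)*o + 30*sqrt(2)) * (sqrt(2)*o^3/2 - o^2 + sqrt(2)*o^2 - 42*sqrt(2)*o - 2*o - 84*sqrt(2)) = -sqrt(2)*o^5 - 9*sqrt(2)*o^4/2 + 14*o^4 + 63*o^3 + 67*sqrt(2)*o^3 - 938*o^2 + 324*sqrt(2)*o^2 - 4536*o + 360*sqrt(2)*o - 5040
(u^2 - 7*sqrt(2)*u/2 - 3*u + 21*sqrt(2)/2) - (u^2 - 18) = -7*sqrt(2)*u/2 - 3*u + 21*sqrt(2)/2 + 18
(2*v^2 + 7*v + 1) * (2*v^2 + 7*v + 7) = 4*v^4 + 28*v^3 + 65*v^2 + 56*v + 7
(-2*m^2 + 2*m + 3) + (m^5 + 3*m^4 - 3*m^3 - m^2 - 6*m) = m^5 + 3*m^4 - 3*m^3 - 3*m^2 - 4*m + 3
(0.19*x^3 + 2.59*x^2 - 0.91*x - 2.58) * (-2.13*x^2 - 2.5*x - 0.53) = -0.4047*x^5 - 5.9917*x^4 - 4.6374*x^3 + 6.3977*x^2 + 6.9323*x + 1.3674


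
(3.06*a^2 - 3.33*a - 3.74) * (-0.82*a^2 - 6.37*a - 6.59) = -2.5092*a^4 - 16.7616*a^3 + 4.1135*a^2 + 45.7685*a + 24.6466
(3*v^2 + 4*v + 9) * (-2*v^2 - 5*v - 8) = -6*v^4 - 23*v^3 - 62*v^2 - 77*v - 72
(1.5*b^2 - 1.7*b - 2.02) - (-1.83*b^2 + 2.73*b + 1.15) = 3.33*b^2 - 4.43*b - 3.17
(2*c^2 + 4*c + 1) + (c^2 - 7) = 3*c^2 + 4*c - 6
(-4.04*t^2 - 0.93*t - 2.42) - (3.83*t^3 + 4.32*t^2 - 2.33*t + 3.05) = -3.83*t^3 - 8.36*t^2 + 1.4*t - 5.47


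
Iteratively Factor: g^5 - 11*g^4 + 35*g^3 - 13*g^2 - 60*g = (g - 4)*(g^4 - 7*g^3 + 7*g^2 + 15*g) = (g - 4)*(g - 3)*(g^3 - 4*g^2 - 5*g) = g*(g - 4)*(g - 3)*(g^2 - 4*g - 5) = g*(g - 5)*(g - 4)*(g - 3)*(g + 1)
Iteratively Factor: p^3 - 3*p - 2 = (p - 2)*(p^2 + 2*p + 1) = (p - 2)*(p + 1)*(p + 1)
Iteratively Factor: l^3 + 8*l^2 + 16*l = (l)*(l^2 + 8*l + 16) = l*(l + 4)*(l + 4)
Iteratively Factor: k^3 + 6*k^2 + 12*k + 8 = (k + 2)*(k^2 + 4*k + 4) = (k + 2)^2*(k + 2)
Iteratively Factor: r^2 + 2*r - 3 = (r - 1)*(r + 3)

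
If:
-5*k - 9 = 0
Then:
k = -9/5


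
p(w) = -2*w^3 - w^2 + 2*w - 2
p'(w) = -6*w^2 - 2*w + 2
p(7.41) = -855.83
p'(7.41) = -342.27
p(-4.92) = 202.14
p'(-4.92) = -133.40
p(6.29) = -526.70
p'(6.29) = -247.96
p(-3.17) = 45.32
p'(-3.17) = -51.95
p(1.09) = -3.60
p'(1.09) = -7.31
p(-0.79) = -3.22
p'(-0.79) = -0.16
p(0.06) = -1.88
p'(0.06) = 1.86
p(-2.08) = 7.51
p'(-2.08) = -19.80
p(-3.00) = 37.00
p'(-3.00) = -46.00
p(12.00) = -3578.00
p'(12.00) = -886.00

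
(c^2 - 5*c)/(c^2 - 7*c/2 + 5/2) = 2*c*(c - 5)/(2*c^2 - 7*c + 5)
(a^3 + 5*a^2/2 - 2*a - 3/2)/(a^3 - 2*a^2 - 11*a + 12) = (a + 1/2)/(a - 4)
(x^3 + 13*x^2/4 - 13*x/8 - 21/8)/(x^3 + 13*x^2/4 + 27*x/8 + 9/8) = (2*x^2 + 5*x - 7)/(2*x^2 + 5*x + 3)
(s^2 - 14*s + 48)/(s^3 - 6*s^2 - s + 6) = (s - 8)/(s^2 - 1)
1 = 1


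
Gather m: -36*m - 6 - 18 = -36*m - 24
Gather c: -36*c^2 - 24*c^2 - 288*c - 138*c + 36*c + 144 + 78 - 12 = -60*c^2 - 390*c + 210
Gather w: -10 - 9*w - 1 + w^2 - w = w^2 - 10*w - 11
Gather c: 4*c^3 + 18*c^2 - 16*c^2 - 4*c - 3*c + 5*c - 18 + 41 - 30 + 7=4*c^3 + 2*c^2 - 2*c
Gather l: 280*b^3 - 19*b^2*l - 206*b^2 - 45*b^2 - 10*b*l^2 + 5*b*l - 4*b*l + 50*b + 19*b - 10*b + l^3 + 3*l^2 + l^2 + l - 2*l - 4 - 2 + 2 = 280*b^3 - 251*b^2 + 59*b + l^3 + l^2*(4 - 10*b) + l*(-19*b^2 + b - 1) - 4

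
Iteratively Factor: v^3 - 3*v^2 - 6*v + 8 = (v - 4)*(v^2 + v - 2) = (v - 4)*(v - 1)*(v + 2)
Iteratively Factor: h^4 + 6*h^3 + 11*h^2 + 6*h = (h)*(h^3 + 6*h^2 + 11*h + 6) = h*(h + 2)*(h^2 + 4*h + 3) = h*(h + 2)*(h + 3)*(h + 1)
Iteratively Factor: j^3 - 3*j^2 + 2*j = (j - 1)*(j^2 - 2*j) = (j - 2)*(j - 1)*(j)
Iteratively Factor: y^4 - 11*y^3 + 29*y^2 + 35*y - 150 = (y - 3)*(y^3 - 8*y^2 + 5*y + 50) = (y - 5)*(y - 3)*(y^2 - 3*y - 10) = (y - 5)*(y - 3)*(y + 2)*(y - 5)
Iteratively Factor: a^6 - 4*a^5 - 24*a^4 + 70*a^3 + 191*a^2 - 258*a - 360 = (a + 1)*(a^5 - 5*a^4 - 19*a^3 + 89*a^2 + 102*a - 360) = (a - 2)*(a + 1)*(a^4 - 3*a^3 - 25*a^2 + 39*a + 180) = (a - 2)*(a + 1)*(a + 3)*(a^3 - 6*a^2 - 7*a + 60) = (a - 4)*(a - 2)*(a + 1)*(a + 3)*(a^2 - 2*a - 15) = (a - 4)*(a - 2)*(a + 1)*(a + 3)^2*(a - 5)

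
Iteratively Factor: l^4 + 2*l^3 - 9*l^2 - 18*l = (l + 2)*(l^3 - 9*l) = l*(l + 2)*(l^2 - 9) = l*(l + 2)*(l + 3)*(l - 3)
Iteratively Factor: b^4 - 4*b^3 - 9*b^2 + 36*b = (b - 3)*(b^3 - b^2 - 12*b) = (b - 3)*(b + 3)*(b^2 - 4*b) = b*(b - 3)*(b + 3)*(b - 4)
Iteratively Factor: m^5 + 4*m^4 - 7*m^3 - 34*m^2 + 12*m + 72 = (m + 2)*(m^4 + 2*m^3 - 11*m^2 - 12*m + 36) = (m + 2)*(m + 3)*(m^3 - m^2 - 8*m + 12) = (m - 2)*(m + 2)*(m + 3)*(m^2 + m - 6) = (m - 2)*(m + 2)*(m + 3)^2*(m - 2)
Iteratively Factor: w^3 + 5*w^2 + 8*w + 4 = (w + 2)*(w^2 + 3*w + 2) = (w + 1)*(w + 2)*(w + 2)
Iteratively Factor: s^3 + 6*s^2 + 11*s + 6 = (s + 1)*(s^2 + 5*s + 6) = (s + 1)*(s + 2)*(s + 3)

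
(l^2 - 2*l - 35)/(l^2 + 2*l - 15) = (l - 7)/(l - 3)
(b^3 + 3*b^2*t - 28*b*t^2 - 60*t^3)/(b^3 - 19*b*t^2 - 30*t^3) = (b + 6*t)/(b + 3*t)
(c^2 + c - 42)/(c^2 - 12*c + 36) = (c + 7)/(c - 6)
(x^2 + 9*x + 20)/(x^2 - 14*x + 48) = (x^2 + 9*x + 20)/(x^2 - 14*x + 48)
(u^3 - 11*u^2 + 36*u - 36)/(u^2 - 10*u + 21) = (u^2 - 8*u + 12)/(u - 7)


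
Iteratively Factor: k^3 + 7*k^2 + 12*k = (k)*(k^2 + 7*k + 12) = k*(k + 4)*(k + 3)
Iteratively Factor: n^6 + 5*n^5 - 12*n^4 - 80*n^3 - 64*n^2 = (n + 4)*(n^5 + n^4 - 16*n^3 - 16*n^2) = (n - 4)*(n + 4)*(n^4 + 5*n^3 + 4*n^2) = (n - 4)*(n + 4)^2*(n^3 + n^2) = n*(n - 4)*(n + 4)^2*(n^2 + n) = n^2*(n - 4)*(n + 4)^2*(n + 1)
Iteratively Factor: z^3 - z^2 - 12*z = (z)*(z^2 - z - 12) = z*(z + 3)*(z - 4)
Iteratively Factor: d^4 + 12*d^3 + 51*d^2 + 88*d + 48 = (d + 3)*(d^3 + 9*d^2 + 24*d + 16) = (d + 3)*(d + 4)*(d^2 + 5*d + 4) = (d + 3)*(d + 4)^2*(d + 1)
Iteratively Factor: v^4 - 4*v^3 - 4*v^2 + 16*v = (v - 2)*(v^3 - 2*v^2 - 8*v) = (v - 4)*(v - 2)*(v^2 + 2*v) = v*(v - 4)*(v - 2)*(v + 2)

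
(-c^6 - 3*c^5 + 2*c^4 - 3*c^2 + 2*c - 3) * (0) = 0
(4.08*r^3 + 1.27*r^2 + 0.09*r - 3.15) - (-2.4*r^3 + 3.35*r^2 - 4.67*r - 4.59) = 6.48*r^3 - 2.08*r^2 + 4.76*r + 1.44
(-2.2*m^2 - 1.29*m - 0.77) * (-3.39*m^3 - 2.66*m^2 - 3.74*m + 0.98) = 7.458*m^5 + 10.2251*m^4 + 14.2697*m^3 + 4.7168*m^2 + 1.6156*m - 0.7546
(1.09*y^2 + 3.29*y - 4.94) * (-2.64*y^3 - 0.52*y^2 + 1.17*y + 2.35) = -2.8776*y^5 - 9.2524*y^4 + 12.6061*y^3 + 8.9796*y^2 + 1.9517*y - 11.609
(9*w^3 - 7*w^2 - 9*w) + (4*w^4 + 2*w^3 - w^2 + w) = 4*w^4 + 11*w^3 - 8*w^2 - 8*w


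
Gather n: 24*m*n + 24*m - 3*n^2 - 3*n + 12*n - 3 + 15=24*m - 3*n^2 + n*(24*m + 9) + 12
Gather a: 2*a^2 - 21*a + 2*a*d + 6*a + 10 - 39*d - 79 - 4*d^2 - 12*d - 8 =2*a^2 + a*(2*d - 15) - 4*d^2 - 51*d - 77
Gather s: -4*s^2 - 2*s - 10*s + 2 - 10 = -4*s^2 - 12*s - 8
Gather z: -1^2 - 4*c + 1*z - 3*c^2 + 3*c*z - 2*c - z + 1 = -3*c^2 + 3*c*z - 6*c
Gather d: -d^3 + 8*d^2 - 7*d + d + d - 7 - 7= -d^3 + 8*d^2 - 5*d - 14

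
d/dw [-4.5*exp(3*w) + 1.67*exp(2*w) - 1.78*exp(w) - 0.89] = (-13.5*exp(2*w) + 3.34*exp(w) - 1.78)*exp(w)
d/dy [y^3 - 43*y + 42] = 3*y^2 - 43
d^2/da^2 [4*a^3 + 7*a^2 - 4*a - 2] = 24*a + 14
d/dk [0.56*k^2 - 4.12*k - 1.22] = 1.12*k - 4.12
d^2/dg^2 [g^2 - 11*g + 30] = 2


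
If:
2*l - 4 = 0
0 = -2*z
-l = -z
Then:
No Solution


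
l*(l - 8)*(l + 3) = l^3 - 5*l^2 - 24*l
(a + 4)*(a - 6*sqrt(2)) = a^2 - 6*sqrt(2)*a + 4*a - 24*sqrt(2)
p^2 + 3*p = p*(p + 3)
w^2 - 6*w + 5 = (w - 5)*(w - 1)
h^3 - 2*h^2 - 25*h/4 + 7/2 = (h - 7/2)*(h - 1/2)*(h + 2)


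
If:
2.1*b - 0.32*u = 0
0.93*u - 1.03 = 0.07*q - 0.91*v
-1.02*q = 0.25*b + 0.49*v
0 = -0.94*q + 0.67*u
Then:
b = -0.29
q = -1.36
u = -1.90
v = 2.97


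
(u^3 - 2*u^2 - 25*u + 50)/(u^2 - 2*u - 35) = (u^2 - 7*u + 10)/(u - 7)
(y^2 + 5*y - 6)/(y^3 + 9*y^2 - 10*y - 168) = (y - 1)/(y^2 + 3*y - 28)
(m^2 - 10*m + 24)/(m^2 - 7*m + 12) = (m - 6)/(m - 3)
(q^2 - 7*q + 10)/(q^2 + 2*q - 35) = (q - 2)/(q + 7)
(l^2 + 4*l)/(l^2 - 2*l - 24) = l/(l - 6)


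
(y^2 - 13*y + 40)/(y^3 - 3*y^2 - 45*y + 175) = (y - 8)/(y^2 + 2*y - 35)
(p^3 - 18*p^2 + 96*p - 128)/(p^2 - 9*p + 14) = (p^2 - 16*p + 64)/(p - 7)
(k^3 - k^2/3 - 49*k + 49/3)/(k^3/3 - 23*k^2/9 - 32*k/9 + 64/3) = 3*(3*k^3 - k^2 - 147*k + 49)/(3*k^3 - 23*k^2 - 32*k + 192)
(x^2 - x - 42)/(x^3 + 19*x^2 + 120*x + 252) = (x - 7)/(x^2 + 13*x + 42)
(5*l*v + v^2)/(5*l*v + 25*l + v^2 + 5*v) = v/(v + 5)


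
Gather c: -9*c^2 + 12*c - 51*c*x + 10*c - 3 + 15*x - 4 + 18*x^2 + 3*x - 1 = -9*c^2 + c*(22 - 51*x) + 18*x^2 + 18*x - 8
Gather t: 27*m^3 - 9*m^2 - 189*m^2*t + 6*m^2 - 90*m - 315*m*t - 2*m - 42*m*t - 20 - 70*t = 27*m^3 - 3*m^2 - 92*m + t*(-189*m^2 - 357*m - 70) - 20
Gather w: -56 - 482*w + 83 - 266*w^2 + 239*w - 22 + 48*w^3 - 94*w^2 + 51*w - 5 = 48*w^3 - 360*w^2 - 192*w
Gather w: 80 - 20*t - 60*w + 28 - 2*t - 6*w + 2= -22*t - 66*w + 110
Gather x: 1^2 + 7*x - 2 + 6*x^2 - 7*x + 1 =6*x^2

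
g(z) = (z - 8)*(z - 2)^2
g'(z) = (z - 8)*(2*z - 4) + (z - 2)^2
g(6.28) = -31.51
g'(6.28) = 3.60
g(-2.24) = -184.09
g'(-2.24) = 104.81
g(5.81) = -31.79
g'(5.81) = -2.17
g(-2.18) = -177.87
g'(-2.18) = 102.58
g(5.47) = -30.46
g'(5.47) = -5.52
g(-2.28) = -188.31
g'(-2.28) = 106.32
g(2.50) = -1.38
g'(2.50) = -5.25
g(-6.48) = -1041.26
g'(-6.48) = 317.49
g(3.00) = -5.00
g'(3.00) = -9.00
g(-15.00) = -6647.00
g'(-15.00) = 1071.00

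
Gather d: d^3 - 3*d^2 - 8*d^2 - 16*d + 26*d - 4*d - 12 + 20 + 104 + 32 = d^3 - 11*d^2 + 6*d + 144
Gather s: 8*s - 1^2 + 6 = 8*s + 5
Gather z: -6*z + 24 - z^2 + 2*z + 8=-z^2 - 4*z + 32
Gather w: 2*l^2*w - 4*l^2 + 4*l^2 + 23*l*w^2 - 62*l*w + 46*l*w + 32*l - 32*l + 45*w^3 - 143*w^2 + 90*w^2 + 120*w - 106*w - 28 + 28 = 45*w^3 + w^2*(23*l - 53) + w*(2*l^2 - 16*l + 14)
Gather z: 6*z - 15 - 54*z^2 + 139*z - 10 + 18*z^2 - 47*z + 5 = -36*z^2 + 98*z - 20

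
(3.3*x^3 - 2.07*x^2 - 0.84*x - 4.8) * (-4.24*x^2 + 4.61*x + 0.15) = -13.992*x^5 + 23.9898*x^4 - 5.4861*x^3 + 16.1691*x^2 - 22.254*x - 0.72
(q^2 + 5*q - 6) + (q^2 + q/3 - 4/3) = 2*q^2 + 16*q/3 - 22/3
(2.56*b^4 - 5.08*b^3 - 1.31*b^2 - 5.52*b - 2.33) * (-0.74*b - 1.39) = -1.8944*b^5 + 0.2008*b^4 + 8.0306*b^3 + 5.9057*b^2 + 9.397*b + 3.2387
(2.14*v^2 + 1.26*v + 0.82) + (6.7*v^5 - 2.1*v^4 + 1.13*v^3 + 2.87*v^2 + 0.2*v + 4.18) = 6.7*v^5 - 2.1*v^4 + 1.13*v^3 + 5.01*v^2 + 1.46*v + 5.0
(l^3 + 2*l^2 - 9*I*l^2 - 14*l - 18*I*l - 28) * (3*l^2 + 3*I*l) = 3*l^5 + 6*l^4 - 24*I*l^4 - 15*l^3 - 48*I*l^3 - 30*l^2 - 42*I*l^2 - 84*I*l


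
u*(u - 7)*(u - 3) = u^3 - 10*u^2 + 21*u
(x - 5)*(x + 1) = x^2 - 4*x - 5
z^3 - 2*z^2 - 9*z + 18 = (z - 3)*(z - 2)*(z + 3)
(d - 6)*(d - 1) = d^2 - 7*d + 6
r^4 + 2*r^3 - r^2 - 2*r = r*(r - 1)*(r + 1)*(r + 2)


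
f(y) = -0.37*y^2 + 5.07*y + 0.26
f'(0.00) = 5.07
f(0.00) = 0.26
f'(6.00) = 0.63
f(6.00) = 17.36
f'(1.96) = 3.62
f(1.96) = 8.78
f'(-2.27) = 6.75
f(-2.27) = -13.16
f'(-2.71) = 7.08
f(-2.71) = -16.20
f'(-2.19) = 6.69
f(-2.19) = -12.62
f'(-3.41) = 7.59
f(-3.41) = -21.33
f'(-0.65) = 5.55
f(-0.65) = -3.19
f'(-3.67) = 7.79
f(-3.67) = -23.33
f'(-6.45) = 9.84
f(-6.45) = -47.83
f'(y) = 5.07 - 0.74*y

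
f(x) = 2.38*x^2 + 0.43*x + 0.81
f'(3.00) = 14.71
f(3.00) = 23.52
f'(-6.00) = -28.13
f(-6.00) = 83.91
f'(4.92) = 23.85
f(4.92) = 60.54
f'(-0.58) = -2.33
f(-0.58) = 1.36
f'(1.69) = 8.47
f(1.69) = 8.33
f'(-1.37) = -6.09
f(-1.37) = 4.69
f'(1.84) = 9.19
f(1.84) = 9.66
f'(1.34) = 6.81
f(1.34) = 5.66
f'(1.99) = 9.90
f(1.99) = 11.09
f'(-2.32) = -10.61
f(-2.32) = 12.62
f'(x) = 4.76*x + 0.43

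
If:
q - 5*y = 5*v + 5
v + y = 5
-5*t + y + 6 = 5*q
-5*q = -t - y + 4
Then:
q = 30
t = 5/3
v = -442/3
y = 457/3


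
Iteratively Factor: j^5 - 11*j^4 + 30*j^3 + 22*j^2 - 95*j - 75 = (j + 1)*(j^4 - 12*j^3 + 42*j^2 - 20*j - 75) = (j + 1)^2*(j^3 - 13*j^2 + 55*j - 75) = (j - 3)*(j + 1)^2*(j^2 - 10*j + 25) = (j - 5)*(j - 3)*(j + 1)^2*(j - 5)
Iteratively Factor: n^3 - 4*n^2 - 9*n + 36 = (n - 3)*(n^2 - n - 12) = (n - 3)*(n + 3)*(n - 4)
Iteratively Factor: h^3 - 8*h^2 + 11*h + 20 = (h + 1)*(h^2 - 9*h + 20) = (h - 5)*(h + 1)*(h - 4)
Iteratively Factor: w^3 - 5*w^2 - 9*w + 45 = (w - 3)*(w^2 - 2*w - 15) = (w - 3)*(w + 3)*(w - 5)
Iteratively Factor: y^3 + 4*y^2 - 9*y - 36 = (y - 3)*(y^2 + 7*y + 12) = (y - 3)*(y + 4)*(y + 3)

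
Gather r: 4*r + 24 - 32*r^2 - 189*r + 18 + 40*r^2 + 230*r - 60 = 8*r^2 + 45*r - 18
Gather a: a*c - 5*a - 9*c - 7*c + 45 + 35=a*(c - 5) - 16*c + 80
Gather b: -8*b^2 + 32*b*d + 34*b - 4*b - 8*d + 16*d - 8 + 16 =-8*b^2 + b*(32*d + 30) + 8*d + 8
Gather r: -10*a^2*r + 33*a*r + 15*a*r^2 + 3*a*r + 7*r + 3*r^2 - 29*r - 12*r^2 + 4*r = r^2*(15*a - 9) + r*(-10*a^2 + 36*a - 18)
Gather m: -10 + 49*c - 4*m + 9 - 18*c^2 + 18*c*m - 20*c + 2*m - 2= -18*c^2 + 29*c + m*(18*c - 2) - 3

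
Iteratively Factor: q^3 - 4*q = (q)*(q^2 - 4) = q*(q + 2)*(q - 2)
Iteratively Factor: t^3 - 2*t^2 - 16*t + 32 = (t - 2)*(t^2 - 16) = (t - 4)*(t - 2)*(t + 4)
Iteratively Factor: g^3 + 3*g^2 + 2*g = (g)*(g^2 + 3*g + 2) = g*(g + 2)*(g + 1)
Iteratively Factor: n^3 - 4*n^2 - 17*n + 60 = (n - 3)*(n^2 - n - 20) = (n - 3)*(n + 4)*(n - 5)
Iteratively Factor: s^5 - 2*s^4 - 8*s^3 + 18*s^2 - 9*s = (s + 3)*(s^4 - 5*s^3 + 7*s^2 - 3*s) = (s - 1)*(s + 3)*(s^3 - 4*s^2 + 3*s) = (s - 3)*(s - 1)*(s + 3)*(s^2 - s) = s*(s - 3)*(s - 1)*(s + 3)*(s - 1)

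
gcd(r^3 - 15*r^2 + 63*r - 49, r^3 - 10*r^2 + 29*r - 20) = r - 1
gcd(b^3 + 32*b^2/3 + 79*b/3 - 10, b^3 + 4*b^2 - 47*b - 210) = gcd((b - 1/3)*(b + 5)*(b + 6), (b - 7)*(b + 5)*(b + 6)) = b^2 + 11*b + 30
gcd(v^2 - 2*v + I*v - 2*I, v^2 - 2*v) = v - 2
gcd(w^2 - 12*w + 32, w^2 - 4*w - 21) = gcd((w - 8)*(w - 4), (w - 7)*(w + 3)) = 1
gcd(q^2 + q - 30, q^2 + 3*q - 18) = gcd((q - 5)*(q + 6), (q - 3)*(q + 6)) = q + 6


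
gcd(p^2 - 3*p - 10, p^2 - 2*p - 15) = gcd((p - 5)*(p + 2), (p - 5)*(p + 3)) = p - 5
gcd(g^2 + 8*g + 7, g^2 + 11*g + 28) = g + 7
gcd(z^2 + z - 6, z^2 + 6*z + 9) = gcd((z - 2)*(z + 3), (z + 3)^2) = z + 3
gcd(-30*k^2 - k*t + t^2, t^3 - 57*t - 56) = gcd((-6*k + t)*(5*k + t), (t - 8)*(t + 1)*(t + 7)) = 1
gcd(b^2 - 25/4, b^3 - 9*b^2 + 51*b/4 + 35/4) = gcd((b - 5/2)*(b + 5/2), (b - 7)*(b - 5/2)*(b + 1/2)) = b - 5/2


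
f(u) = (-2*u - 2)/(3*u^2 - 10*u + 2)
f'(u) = (10 - 6*u)*(-2*u - 2)/(3*u^2 - 10*u + 2)^2 - 2/(3*u^2 - 10*u + 2)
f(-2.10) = 0.06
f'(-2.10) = -0.02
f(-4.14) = 0.07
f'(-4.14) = 0.00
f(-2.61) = 0.07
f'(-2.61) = -0.01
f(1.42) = 0.79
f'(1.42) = 0.14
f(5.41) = -0.36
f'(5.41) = 0.17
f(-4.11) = 0.07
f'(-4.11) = 0.00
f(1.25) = 0.77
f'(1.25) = 0.01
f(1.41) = 0.79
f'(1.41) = 0.13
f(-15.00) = 0.03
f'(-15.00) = 0.00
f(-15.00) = 0.03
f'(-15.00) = 0.00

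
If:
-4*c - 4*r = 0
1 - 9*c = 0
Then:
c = 1/9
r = -1/9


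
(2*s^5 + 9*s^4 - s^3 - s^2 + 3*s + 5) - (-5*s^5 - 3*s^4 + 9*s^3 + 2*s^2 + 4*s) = 7*s^5 + 12*s^4 - 10*s^3 - 3*s^2 - s + 5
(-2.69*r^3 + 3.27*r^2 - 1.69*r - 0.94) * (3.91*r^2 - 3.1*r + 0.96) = -10.5179*r^5 + 21.1247*r^4 - 19.3273*r^3 + 4.7028*r^2 + 1.2916*r - 0.9024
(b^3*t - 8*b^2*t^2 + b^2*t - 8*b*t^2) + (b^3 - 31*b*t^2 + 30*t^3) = b^3*t + b^3 - 8*b^2*t^2 + b^2*t - 39*b*t^2 + 30*t^3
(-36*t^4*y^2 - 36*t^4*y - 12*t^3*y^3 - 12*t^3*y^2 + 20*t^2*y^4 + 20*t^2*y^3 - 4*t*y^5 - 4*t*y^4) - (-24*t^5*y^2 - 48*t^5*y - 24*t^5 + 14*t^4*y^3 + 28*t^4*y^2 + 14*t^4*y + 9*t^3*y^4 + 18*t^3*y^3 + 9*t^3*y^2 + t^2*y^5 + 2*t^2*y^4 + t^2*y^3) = 24*t^5*y^2 + 48*t^5*y + 24*t^5 - 14*t^4*y^3 - 64*t^4*y^2 - 50*t^4*y - 9*t^3*y^4 - 30*t^3*y^3 - 21*t^3*y^2 - t^2*y^5 + 18*t^2*y^4 + 19*t^2*y^3 - 4*t*y^5 - 4*t*y^4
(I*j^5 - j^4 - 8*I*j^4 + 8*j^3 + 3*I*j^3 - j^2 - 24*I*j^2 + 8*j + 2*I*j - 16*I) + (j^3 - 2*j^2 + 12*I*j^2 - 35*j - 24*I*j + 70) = I*j^5 - j^4 - 8*I*j^4 + 9*j^3 + 3*I*j^3 - 3*j^2 - 12*I*j^2 - 27*j - 22*I*j + 70 - 16*I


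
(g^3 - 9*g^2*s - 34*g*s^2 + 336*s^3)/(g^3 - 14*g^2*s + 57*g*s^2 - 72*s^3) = (g^2 - g*s - 42*s^2)/(g^2 - 6*g*s + 9*s^2)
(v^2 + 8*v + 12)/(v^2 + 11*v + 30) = (v + 2)/(v + 5)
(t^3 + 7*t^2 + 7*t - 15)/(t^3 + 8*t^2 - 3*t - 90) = (t^2 + 2*t - 3)/(t^2 + 3*t - 18)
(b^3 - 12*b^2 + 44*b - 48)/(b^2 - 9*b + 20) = (b^2 - 8*b + 12)/(b - 5)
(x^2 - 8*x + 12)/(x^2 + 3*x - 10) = (x - 6)/(x + 5)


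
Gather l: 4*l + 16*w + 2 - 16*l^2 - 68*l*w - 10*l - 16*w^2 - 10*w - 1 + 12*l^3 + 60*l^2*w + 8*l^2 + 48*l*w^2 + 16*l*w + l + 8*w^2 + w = 12*l^3 + l^2*(60*w - 8) + l*(48*w^2 - 52*w - 5) - 8*w^2 + 7*w + 1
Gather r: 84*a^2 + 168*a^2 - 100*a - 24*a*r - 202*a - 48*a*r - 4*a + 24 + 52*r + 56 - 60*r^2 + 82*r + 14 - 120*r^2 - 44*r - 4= 252*a^2 - 306*a - 180*r^2 + r*(90 - 72*a) + 90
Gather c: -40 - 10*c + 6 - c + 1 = -11*c - 33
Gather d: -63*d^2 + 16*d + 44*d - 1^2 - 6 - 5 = -63*d^2 + 60*d - 12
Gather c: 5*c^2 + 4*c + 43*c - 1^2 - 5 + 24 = 5*c^2 + 47*c + 18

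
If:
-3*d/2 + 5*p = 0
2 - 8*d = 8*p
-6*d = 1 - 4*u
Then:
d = 5/26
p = 3/52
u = 7/13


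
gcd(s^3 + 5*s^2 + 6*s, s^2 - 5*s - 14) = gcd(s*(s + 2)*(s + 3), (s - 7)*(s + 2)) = s + 2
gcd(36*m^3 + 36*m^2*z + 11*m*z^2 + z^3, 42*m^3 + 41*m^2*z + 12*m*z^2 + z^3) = 6*m^2 + 5*m*z + z^2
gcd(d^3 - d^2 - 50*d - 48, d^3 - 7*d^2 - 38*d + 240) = d^2 - 2*d - 48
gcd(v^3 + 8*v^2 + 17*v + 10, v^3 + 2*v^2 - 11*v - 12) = v + 1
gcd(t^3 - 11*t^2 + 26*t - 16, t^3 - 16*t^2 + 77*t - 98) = t - 2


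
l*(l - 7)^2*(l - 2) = l^4 - 16*l^3 + 77*l^2 - 98*l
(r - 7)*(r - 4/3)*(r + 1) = r^3 - 22*r^2/3 + r + 28/3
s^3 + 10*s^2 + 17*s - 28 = (s - 1)*(s + 4)*(s + 7)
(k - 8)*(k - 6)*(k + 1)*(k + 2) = k^4 - 11*k^3 + 8*k^2 + 116*k + 96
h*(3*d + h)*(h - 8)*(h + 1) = 3*d*h^3 - 21*d*h^2 - 24*d*h + h^4 - 7*h^3 - 8*h^2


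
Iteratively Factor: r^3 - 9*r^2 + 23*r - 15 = (r - 1)*(r^2 - 8*r + 15) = (r - 5)*(r - 1)*(r - 3)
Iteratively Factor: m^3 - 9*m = (m)*(m^2 - 9) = m*(m + 3)*(m - 3)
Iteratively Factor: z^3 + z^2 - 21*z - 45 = (z - 5)*(z^2 + 6*z + 9) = (z - 5)*(z + 3)*(z + 3)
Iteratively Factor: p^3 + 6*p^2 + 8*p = (p + 4)*(p^2 + 2*p) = (p + 2)*(p + 4)*(p)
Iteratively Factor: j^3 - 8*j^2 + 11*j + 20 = (j + 1)*(j^2 - 9*j + 20) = (j - 4)*(j + 1)*(j - 5)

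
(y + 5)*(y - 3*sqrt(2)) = y^2 - 3*sqrt(2)*y + 5*y - 15*sqrt(2)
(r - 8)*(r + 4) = r^2 - 4*r - 32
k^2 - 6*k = k*(k - 6)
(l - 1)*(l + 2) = l^2 + l - 2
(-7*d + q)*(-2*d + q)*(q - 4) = 14*d^2*q - 56*d^2 - 9*d*q^2 + 36*d*q + q^3 - 4*q^2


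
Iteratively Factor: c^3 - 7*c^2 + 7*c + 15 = (c - 5)*(c^2 - 2*c - 3) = (c - 5)*(c - 3)*(c + 1)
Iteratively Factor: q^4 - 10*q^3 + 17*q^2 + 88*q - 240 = (q - 4)*(q^3 - 6*q^2 - 7*q + 60) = (q - 4)*(q + 3)*(q^2 - 9*q + 20) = (q - 4)^2*(q + 3)*(q - 5)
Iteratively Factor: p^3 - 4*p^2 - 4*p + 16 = (p - 4)*(p^2 - 4) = (p - 4)*(p + 2)*(p - 2)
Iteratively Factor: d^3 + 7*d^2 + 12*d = (d)*(d^2 + 7*d + 12) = d*(d + 4)*(d + 3)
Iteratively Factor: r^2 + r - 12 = (r - 3)*(r + 4)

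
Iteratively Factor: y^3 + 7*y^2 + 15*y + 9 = (y + 3)*(y^2 + 4*y + 3) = (y + 3)^2*(y + 1)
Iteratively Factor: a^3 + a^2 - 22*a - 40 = (a + 4)*(a^2 - 3*a - 10) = (a + 2)*(a + 4)*(a - 5)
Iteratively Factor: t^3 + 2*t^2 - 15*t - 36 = (t + 3)*(t^2 - t - 12) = (t - 4)*(t + 3)*(t + 3)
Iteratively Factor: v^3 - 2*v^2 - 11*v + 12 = (v - 4)*(v^2 + 2*v - 3) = (v - 4)*(v + 3)*(v - 1)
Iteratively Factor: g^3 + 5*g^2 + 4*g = (g)*(g^2 + 5*g + 4) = g*(g + 4)*(g + 1)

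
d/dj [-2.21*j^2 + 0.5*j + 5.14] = 0.5 - 4.42*j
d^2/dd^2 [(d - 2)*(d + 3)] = 2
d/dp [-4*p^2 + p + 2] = 1 - 8*p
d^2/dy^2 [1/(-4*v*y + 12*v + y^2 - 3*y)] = 2*(-4*v*y + 12*v + y^2 - 3*y - (4*v - 2*y + 3)^2)/(4*v*y - 12*v - y^2 + 3*y)^3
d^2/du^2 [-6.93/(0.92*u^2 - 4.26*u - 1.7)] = (-11.731104*u^2 + 54.320112*u + 6.93*(1.84*u - 4.26)*(3.68*u - 8.52) + 21.67704)/(-0.92*u^2 + 4.26*u + 1.7)^3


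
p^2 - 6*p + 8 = (p - 4)*(p - 2)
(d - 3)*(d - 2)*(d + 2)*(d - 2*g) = d^4 - 2*d^3*g - 3*d^3 + 6*d^2*g - 4*d^2 + 8*d*g + 12*d - 24*g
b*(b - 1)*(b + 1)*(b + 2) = b^4 + 2*b^3 - b^2 - 2*b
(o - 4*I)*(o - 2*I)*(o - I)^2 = o^4 - 8*I*o^3 - 21*o^2 + 22*I*o + 8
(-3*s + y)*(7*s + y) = -21*s^2 + 4*s*y + y^2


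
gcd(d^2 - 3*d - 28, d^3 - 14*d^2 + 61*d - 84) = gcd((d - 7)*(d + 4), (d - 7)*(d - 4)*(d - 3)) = d - 7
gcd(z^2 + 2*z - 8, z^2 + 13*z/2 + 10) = z + 4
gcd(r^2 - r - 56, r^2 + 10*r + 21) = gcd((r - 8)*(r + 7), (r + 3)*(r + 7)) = r + 7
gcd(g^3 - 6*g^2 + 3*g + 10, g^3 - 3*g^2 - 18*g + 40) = g^2 - 7*g + 10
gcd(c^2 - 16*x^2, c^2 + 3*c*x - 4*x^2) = c + 4*x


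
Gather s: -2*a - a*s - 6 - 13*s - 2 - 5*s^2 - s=-2*a - 5*s^2 + s*(-a - 14) - 8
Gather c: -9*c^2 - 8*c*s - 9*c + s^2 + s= -9*c^2 + c*(-8*s - 9) + s^2 + s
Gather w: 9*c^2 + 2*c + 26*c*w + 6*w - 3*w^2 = 9*c^2 + 2*c - 3*w^2 + w*(26*c + 6)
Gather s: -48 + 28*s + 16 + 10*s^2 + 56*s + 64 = 10*s^2 + 84*s + 32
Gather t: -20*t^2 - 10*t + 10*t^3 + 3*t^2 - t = 10*t^3 - 17*t^2 - 11*t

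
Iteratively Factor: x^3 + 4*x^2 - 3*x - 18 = (x + 3)*(x^2 + x - 6) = (x - 2)*(x + 3)*(x + 3)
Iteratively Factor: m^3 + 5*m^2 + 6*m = (m + 3)*(m^2 + 2*m) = (m + 2)*(m + 3)*(m)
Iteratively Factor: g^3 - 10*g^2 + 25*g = (g - 5)*(g^2 - 5*g) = (g - 5)^2*(g)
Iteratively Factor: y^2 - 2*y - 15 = (y - 5)*(y + 3)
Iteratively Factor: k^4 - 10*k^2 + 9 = (k - 3)*(k^3 + 3*k^2 - k - 3) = (k - 3)*(k - 1)*(k^2 + 4*k + 3) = (k - 3)*(k - 1)*(k + 3)*(k + 1)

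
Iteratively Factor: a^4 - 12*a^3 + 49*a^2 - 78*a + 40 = (a - 5)*(a^3 - 7*a^2 + 14*a - 8) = (a - 5)*(a - 1)*(a^2 - 6*a + 8) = (a - 5)*(a - 4)*(a - 1)*(a - 2)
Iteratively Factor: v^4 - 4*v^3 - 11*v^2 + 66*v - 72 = (v - 3)*(v^3 - v^2 - 14*v + 24) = (v - 3)*(v + 4)*(v^2 - 5*v + 6) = (v - 3)*(v - 2)*(v + 4)*(v - 3)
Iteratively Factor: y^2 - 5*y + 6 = (y - 2)*(y - 3)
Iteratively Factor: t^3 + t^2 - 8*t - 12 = (t + 2)*(t^2 - t - 6) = (t + 2)^2*(t - 3)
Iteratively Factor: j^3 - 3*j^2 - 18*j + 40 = (j - 5)*(j^2 + 2*j - 8) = (j - 5)*(j - 2)*(j + 4)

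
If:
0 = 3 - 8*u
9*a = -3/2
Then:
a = -1/6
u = 3/8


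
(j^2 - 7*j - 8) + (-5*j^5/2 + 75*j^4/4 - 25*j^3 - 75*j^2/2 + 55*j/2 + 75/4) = -5*j^5/2 + 75*j^4/4 - 25*j^3 - 73*j^2/2 + 41*j/2 + 43/4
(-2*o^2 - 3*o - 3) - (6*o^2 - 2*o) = -8*o^2 - o - 3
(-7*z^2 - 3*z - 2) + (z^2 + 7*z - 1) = -6*z^2 + 4*z - 3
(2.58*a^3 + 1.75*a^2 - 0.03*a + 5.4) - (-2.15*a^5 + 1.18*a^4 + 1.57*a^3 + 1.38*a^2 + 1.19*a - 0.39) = 2.15*a^5 - 1.18*a^4 + 1.01*a^3 + 0.37*a^2 - 1.22*a + 5.79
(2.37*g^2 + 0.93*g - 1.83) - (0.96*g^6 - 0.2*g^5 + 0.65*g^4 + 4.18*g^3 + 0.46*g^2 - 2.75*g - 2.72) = -0.96*g^6 + 0.2*g^5 - 0.65*g^4 - 4.18*g^3 + 1.91*g^2 + 3.68*g + 0.89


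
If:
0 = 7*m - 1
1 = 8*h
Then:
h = 1/8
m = 1/7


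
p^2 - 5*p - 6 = (p - 6)*(p + 1)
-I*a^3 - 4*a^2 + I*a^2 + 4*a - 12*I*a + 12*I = (a - 6*I)*(a + 2*I)*(-I*a + I)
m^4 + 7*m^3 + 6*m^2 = m^2*(m + 1)*(m + 6)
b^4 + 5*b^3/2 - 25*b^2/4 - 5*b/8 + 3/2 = (b - 3/2)*(b - 1/2)*(b + 1/2)*(b + 4)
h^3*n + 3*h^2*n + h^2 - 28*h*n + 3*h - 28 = (h - 4)*(h + 7)*(h*n + 1)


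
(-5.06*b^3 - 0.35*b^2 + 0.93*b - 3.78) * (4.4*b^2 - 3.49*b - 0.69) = -22.264*b^5 + 16.1194*b^4 + 8.8049*b^3 - 19.6362*b^2 + 12.5505*b + 2.6082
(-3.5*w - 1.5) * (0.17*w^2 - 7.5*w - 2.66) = -0.595*w^3 + 25.995*w^2 + 20.56*w + 3.99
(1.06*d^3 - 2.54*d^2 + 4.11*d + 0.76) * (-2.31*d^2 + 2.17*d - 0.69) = -2.4486*d^5 + 8.1676*d^4 - 15.7373*d^3 + 8.9157*d^2 - 1.1867*d - 0.5244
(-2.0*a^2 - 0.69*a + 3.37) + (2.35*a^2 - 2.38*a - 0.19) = 0.35*a^2 - 3.07*a + 3.18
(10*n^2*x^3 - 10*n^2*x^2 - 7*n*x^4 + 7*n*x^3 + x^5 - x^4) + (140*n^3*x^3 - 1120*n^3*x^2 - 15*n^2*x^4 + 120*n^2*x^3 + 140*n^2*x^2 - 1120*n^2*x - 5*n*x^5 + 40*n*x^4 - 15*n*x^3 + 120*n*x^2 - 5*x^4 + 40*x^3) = 140*n^3*x^3 - 1120*n^3*x^2 - 15*n^2*x^4 + 130*n^2*x^3 + 130*n^2*x^2 - 1120*n^2*x - 5*n*x^5 + 33*n*x^4 - 8*n*x^3 + 120*n*x^2 + x^5 - 6*x^4 + 40*x^3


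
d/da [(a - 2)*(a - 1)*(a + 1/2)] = 3*a^2 - 5*a + 1/2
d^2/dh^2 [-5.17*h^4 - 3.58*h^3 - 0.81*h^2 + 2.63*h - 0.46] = -62.04*h^2 - 21.48*h - 1.62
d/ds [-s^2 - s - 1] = -2*s - 1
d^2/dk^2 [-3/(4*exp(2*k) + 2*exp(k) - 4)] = 3*(-2*(4*exp(k) + 1)^2*exp(k) + (8*exp(k) + 1)*(2*exp(2*k) + exp(k) - 2))*exp(k)/(2*(2*exp(2*k) + exp(k) - 2)^3)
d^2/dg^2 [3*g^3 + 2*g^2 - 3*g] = 18*g + 4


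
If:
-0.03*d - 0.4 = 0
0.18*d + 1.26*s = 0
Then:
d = -13.33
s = 1.90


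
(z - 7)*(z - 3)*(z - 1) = z^3 - 11*z^2 + 31*z - 21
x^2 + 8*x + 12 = (x + 2)*(x + 6)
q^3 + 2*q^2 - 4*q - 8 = (q - 2)*(q + 2)^2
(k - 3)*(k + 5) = k^2 + 2*k - 15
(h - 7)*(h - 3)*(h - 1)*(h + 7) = h^4 - 4*h^3 - 46*h^2 + 196*h - 147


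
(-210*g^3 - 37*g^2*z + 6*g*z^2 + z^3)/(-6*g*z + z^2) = 35*g^2/z + 12*g + z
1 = 1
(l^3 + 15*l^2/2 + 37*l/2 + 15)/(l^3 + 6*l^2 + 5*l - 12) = (l^2 + 9*l/2 + 5)/(l^2 + 3*l - 4)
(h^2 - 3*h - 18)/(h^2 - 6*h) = (h + 3)/h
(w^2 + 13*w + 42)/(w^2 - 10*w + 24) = (w^2 + 13*w + 42)/(w^2 - 10*w + 24)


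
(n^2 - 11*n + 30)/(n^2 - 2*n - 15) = (n - 6)/(n + 3)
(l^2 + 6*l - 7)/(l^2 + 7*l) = (l - 1)/l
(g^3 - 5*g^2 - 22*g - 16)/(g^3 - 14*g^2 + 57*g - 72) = (g^2 + 3*g + 2)/(g^2 - 6*g + 9)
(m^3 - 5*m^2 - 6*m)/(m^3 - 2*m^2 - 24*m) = (m + 1)/(m + 4)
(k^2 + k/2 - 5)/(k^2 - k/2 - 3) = (2*k + 5)/(2*k + 3)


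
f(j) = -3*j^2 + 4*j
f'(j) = 4 - 6*j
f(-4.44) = -76.90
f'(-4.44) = 30.64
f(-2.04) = -20.64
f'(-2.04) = 16.24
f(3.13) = -16.87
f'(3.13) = -14.78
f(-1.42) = -11.73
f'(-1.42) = 12.52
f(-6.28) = -143.44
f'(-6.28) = 41.68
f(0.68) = 1.33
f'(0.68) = -0.08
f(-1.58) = -13.81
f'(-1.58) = 13.48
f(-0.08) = -0.34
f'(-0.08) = 4.48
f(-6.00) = -132.00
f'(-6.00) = 40.00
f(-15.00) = -735.00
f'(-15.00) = 94.00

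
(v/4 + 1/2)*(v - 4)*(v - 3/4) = v^3/4 - 11*v^2/16 - 13*v/8 + 3/2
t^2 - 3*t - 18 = (t - 6)*(t + 3)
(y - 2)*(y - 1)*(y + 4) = y^3 + y^2 - 10*y + 8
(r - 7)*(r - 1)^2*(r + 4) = r^4 - 5*r^3 - 21*r^2 + 53*r - 28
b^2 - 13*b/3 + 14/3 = (b - 7/3)*(b - 2)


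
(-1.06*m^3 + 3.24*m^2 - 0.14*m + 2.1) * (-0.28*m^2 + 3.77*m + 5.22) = 0.2968*m^5 - 4.9034*m^4 + 6.7208*m^3 + 15.797*m^2 + 7.1862*m + 10.962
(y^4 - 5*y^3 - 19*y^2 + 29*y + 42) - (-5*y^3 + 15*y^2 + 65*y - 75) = y^4 - 34*y^2 - 36*y + 117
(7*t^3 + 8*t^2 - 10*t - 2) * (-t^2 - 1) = -7*t^5 - 8*t^4 + 3*t^3 - 6*t^2 + 10*t + 2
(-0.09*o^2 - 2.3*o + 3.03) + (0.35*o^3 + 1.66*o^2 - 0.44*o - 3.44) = 0.35*o^3 + 1.57*o^2 - 2.74*o - 0.41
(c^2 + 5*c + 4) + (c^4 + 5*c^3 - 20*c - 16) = c^4 + 5*c^3 + c^2 - 15*c - 12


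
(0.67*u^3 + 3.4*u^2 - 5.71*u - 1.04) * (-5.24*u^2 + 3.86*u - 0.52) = -3.5108*u^5 - 15.2298*u^4 + 42.696*u^3 - 18.359*u^2 - 1.0452*u + 0.5408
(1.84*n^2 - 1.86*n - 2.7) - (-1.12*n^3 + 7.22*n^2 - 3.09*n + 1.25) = 1.12*n^3 - 5.38*n^2 + 1.23*n - 3.95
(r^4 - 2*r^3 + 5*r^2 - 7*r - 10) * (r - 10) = r^5 - 12*r^4 + 25*r^3 - 57*r^2 + 60*r + 100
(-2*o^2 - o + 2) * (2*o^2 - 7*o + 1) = -4*o^4 + 12*o^3 + 9*o^2 - 15*o + 2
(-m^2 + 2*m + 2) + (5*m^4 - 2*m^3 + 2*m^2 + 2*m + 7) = 5*m^4 - 2*m^3 + m^2 + 4*m + 9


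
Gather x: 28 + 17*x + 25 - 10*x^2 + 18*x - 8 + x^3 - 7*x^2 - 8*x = x^3 - 17*x^2 + 27*x + 45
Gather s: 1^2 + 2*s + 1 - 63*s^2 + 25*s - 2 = -63*s^2 + 27*s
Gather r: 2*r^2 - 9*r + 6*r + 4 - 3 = 2*r^2 - 3*r + 1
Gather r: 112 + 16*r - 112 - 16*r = 0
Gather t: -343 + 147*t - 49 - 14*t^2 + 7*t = -14*t^2 + 154*t - 392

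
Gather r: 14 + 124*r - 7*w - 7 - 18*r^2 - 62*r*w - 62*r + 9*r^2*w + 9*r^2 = r^2*(9*w - 9) + r*(62 - 62*w) - 7*w + 7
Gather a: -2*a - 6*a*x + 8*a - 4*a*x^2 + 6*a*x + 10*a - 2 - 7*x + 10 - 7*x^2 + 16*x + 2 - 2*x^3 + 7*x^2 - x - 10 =a*(16 - 4*x^2) - 2*x^3 + 8*x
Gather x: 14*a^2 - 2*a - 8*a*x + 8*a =14*a^2 - 8*a*x + 6*a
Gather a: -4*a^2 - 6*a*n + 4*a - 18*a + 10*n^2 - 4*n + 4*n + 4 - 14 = -4*a^2 + a*(-6*n - 14) + 10*n^2 - 10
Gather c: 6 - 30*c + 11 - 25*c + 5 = 22 - 55*c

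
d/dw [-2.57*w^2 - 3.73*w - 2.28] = -5.14*w - 3.73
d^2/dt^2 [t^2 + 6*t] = 2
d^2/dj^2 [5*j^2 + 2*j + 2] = 10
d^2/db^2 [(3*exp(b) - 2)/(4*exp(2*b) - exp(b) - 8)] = (48*exp(4*b) - 116*exp(3*b) + 600*exp(2*b) - 282*exp(b) + 208)*exp(b)/(64*exp(6*b) - 48*exp(5*b) - 372*exp(4*b) + 191*exp(3*b) + 744*exp(2*b) - 192*exp(b) - 512)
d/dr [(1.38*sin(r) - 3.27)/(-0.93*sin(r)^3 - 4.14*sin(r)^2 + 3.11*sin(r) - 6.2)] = (2.5668*sin(r)^3 - 3.4101*sin(r)^2 - 27.0756*sin(r) + 1.6137)*cos(r)/(0.8649*sin(r)^6 + 7.7004*sin(r)^5 + 11.355*sin(r)^4 - 14.2188*sin(r)^3 + 61.0081*sin(r)^2 - 38.564*sin(r) + 38.44)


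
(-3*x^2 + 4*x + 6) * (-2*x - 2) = 6*x^3 - 2*x^2 - 20*x - 12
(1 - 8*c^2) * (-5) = 40*c^2 - 5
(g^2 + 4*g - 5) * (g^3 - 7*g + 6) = g^5 + 4*g^4 - 12*g^3 - 22*g^2 + 59*g - 30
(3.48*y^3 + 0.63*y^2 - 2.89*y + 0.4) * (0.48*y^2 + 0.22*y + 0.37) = 1.6704*y^5 + 1.068*y^4 + 0.0390000000000001*y^3 - 0.2107*y^2 - 0.9813*y + 0.148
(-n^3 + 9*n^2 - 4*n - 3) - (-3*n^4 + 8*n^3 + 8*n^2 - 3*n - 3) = 3*n^4 - 9*n^3 + n^2 - n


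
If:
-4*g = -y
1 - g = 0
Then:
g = 1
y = 4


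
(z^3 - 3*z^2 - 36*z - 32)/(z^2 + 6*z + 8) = (z^2 - 7*z - 8)/(z + 2)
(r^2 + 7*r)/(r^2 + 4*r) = (r + 7)/(r + 4)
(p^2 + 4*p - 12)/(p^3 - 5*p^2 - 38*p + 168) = (p - 2)/(p^2 - 11*p + 28)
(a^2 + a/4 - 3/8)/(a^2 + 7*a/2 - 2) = (a + 3/4)/(a + 4)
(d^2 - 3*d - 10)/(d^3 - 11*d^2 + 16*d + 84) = (d - 5)/(d^2 - 13*d + 42)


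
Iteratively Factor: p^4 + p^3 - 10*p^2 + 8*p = (p - 2)*(p^3 + 3*p^2 - 4*p) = (p - 2)*(p + 4)*(p^2 - p) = (p - 2)*(p - 1)*(p + 4)*(p)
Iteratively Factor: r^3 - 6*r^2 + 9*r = (r)*(r^2 - 6*r + 9) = r*(r - 3)*(r - 3)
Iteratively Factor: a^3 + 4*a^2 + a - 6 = (a + 2)*(a^2 + 2*a - 3) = (a + 2)*(a + 3)*(a - 1)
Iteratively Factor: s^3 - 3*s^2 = (s)*(s^2 - 3*s) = s*(s - 3)*(s)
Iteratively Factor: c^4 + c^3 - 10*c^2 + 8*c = (c)*(c^3 + c^2 - 10*c + 8) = c*(c + 4)*(c^2 - 3*c + 2) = c*(c - 2)*(c + 4)*(c - 1)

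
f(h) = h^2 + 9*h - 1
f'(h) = 2*h + 9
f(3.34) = 40.22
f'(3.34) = 15.68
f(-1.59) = -12.78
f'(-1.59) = 5.82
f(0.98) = 8.78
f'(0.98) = 10.96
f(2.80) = 32.04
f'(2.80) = 14.60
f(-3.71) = -20.63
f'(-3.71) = 1.58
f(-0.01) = -1.09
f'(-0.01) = 8.98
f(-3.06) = -19.18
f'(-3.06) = 2.88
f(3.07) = 36.05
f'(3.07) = 15.14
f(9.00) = 161.00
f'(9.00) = 27.00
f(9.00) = 161.00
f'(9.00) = 27.00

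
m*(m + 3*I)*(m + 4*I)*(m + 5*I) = m^4 + 12*I*m^3 - 47*m^2 - 60*I*m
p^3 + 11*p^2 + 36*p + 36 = (p + 2)*(p + 3)*(p + 6)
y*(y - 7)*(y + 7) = y^3 - 49*y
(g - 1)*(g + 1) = g^2 - 1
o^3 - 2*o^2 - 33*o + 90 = (o - 5)*(o - 3)*(o + 6)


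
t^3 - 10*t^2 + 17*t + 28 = (t - 7)*(t - 4)*(t + 1)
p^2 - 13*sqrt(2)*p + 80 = (p - 8*sqrt(2))*(p - 5*sqrt(2))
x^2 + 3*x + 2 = (x + 1)*(x + 2)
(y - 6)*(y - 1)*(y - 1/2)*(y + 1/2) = y^4 - 7*y^3 + 23*y^2/4 + 7*y/4 - 3/2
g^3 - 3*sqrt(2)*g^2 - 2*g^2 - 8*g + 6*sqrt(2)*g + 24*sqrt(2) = (g - 4)*(g + 2)*(g - 3*sqrt(2))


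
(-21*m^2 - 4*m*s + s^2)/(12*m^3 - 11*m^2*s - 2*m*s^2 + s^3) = (-7*m + s)/(4*m^2 - 5*m*s + s^2)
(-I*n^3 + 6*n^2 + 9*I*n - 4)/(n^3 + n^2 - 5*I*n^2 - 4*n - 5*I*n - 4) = (-I*n^3 + 6*n^2 + 9*I*n - 4)/(n^3 + n^2*(1 - 5*I) - n*(4 + 5*I) - 4)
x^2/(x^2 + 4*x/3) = 3*x/(3*x + 4)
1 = 1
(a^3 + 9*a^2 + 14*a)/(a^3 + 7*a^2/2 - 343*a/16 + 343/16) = 16*a*(a + 2)/(16*a^2 - 56*a + 49)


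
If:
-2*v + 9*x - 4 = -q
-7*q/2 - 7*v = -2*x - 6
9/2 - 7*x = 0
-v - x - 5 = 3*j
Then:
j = -2591/1176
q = 29/196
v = 379/392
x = 9/14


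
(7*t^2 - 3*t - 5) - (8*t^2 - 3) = -t^2 - 3*t - 2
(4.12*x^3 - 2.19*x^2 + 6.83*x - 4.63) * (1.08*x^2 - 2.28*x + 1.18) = 4.4496*x^5 - 11.7588*x^4 + 17.2312*x^3 - 23.157*x^2 + 18.6158*x - 5.4634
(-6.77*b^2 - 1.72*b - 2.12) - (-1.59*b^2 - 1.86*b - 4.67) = -5.18*b^2 + 0.14*b + 2.55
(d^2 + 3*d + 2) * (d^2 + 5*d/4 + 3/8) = d^4 + 17*d^3/4 + 49*d^2/8 + 29*d/8 + 3/4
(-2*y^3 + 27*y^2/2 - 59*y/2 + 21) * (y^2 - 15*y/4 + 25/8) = -2*y^5 + 21*y^4 - 691*y^3/8 + 2781*y^2/16 - 2735*y/16 + 525/8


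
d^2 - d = d*(d - 1)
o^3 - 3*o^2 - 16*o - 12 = (o - 6)*(o + 1)*(o + 2)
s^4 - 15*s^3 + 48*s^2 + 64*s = s*(s - 8)^2*(s + 1)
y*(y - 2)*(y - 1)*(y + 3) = y^4 - 7*y^2 + 6*y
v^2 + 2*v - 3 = (v - 1)*(v + 3)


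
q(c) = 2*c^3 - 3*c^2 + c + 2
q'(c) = 6*c^2 - 6*c + 1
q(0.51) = 2.00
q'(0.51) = -0.50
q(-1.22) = -7.32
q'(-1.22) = 17.25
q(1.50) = 3.50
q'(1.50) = 5.50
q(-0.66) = -0.54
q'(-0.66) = 7.57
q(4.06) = 90.46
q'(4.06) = 75.54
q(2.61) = 19.73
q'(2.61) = 26.21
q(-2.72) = -63.16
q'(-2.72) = 61.71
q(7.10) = 573.69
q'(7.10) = 260.86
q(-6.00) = -544.00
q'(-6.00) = 253.00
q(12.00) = 3038.00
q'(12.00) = 793.00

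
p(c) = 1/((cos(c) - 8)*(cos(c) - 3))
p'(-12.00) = -0.02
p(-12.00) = 0.06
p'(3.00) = 0.00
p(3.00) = 0.03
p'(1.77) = -0.02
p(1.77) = 0.04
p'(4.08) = 0.01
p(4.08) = 0.03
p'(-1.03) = 0.02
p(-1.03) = 0.05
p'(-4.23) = -0.01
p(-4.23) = 0.03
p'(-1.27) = 0.02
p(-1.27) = 0.05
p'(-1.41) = 0.02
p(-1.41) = 0.04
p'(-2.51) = 0.01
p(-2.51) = 0.03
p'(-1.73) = 0.02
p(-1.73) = 0.04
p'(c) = sin(c)/((cos(c) - 8)*(cos(c) - 3)^2) + sin(c)/((cos(c) - 8)^2*(cos(c) - 3)) = (2*cos(c) - 11)*sin(c)/((cos(c) - 8)^2*(cos(c) - 3)^2)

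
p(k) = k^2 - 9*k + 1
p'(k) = 2*k - 9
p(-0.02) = 1.18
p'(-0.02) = -9.04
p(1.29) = -8.95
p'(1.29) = -6.42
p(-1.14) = 12.56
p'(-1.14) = -11.28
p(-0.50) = 5.75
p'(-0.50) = -10.00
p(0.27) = -1.36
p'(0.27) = -8.46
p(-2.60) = 31.16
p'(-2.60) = -14.20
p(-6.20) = 95.24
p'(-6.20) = -21.40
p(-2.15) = 24.97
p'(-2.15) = -13.30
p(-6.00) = 91.00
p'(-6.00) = -21.00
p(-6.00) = 91.00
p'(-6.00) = -21.00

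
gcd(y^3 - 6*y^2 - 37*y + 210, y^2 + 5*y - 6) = y + 6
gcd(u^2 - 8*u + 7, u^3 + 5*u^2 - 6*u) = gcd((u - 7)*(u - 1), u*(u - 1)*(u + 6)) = u - 1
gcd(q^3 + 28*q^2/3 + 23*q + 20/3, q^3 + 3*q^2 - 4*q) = q + 4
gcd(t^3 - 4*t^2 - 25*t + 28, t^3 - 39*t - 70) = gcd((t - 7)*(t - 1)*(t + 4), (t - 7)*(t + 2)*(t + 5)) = t - 7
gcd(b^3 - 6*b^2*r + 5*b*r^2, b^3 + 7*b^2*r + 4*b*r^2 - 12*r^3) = -b + r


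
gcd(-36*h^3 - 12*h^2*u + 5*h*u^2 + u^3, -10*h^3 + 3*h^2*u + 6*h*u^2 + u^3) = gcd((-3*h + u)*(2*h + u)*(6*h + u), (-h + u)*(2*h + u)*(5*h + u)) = 2*h + u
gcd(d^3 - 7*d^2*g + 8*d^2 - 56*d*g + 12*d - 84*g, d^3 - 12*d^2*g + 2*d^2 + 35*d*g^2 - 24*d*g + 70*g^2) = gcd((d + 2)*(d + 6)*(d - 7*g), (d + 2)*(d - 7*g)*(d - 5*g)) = d^2 - 7*d*g + 2*d - 14*g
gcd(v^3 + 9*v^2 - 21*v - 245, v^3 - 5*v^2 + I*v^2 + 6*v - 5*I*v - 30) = v - 5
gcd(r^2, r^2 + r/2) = r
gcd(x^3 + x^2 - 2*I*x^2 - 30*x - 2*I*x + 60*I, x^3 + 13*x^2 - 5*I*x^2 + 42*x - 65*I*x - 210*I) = x + 6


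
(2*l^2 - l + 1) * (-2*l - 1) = -4*l^3 - l - 1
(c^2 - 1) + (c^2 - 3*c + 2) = 2*c^2 - 3*c + 1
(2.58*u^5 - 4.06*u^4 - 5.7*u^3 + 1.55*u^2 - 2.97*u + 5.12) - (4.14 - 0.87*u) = 2.58*u^5 - 4.06*u^4 - 5.7*u^3 + 1.55*u^2 - 2.1*u + 0.98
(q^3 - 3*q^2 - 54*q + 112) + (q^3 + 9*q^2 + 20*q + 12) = 2*q^3 + 6*q^2 - 34*q + 124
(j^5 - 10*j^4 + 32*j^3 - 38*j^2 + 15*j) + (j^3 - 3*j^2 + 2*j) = j^5 - 10*j^4 + 33*j^3 - 41*j^2 + 17*j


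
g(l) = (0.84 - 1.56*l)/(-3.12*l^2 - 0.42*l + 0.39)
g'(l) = (0.84 - 1.56*l)*(6.24*l + 0.42)/(-3.12*l^2 - 0.42*l + 0.39)^2 - 1.56/(-3.12*l^2 - 0.42*l + 0.39) = (-4.8672*l^2 + 5.2416*l - 0.2556)/(9.7344*l^4 + 2.6208*l^3 - 2.2572*l^2 - 0.3276*l + 0.1521)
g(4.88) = 0.09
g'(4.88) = -0.02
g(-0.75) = -1.91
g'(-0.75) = -6.28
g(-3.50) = -0.17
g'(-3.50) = -0.06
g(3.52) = 0.12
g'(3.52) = -0.03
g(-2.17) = -0.32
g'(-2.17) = -0.19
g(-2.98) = -0.21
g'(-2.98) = -0.09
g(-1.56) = -0.50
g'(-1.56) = -0.47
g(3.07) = 0.13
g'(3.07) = -0.03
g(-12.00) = -0.04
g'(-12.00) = -0.00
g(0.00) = 2.15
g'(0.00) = -1.68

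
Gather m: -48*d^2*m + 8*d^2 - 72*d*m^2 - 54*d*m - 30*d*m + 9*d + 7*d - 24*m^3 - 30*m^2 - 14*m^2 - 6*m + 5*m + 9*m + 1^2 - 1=8*d^2 + 16*d - 24*m^3 + m^2*(-72*d - 44) + m*(-48*d^2 - 84*d + 8)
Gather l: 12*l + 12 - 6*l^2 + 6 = -6*l^2 + 12*l + 18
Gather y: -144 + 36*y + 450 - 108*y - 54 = 252 - 72*y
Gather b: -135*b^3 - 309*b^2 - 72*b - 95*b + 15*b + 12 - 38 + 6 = -135*b^3 - 309*b^2 - 152*b - 20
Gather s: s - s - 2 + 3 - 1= 0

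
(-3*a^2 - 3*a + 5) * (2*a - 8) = -6*a^3 + 18*a^2 + 34*a - 40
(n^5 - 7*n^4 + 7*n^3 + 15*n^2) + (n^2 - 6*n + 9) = n^5 - 7*n^4 + 7*n^3 + 16*n^2 - 6*n + 9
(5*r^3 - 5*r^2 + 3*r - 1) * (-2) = -10*r^3 + 10*r^2 - 6*r + 2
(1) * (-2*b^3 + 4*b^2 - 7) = -2*b^3 + 4*b^2 - 7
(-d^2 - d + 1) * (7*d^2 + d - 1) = -7*d^4 - 8*d^3 + 7*d^2 + 2*d - 1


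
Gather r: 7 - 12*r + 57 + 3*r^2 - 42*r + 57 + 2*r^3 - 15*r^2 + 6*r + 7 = 2*r^3 - 12*r^2 - 48*r + 128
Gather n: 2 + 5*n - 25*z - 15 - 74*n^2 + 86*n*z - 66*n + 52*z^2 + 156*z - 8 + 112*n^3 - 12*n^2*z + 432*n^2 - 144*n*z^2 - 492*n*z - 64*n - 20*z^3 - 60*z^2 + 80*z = 112*n^3 + n^2*(358 - 12*z) + n*(-144*z^2 - 406*z - 125) - 20*z^3 - 8*z^2 + 211*z - 21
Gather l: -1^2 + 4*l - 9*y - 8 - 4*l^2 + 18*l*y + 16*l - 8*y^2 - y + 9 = -4*l^2 + l*(18*y + 20) - 8*y^2 - 10*y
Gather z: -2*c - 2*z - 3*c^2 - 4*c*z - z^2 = -3*c^2 - 2*c - z^2 + z*(-4*c - 2)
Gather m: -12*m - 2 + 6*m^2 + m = 6*m^2 - 11*m - 2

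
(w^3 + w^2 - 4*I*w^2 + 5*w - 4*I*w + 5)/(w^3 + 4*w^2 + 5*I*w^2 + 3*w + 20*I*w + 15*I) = (w^2 - 4*I*w + 5)/(w^2 + w*(3 + 5*I) + 15*I)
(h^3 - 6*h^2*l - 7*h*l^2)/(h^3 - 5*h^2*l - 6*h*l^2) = (h - 7*l)/(h - 6*l)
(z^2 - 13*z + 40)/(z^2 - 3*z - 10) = (z - 8)/(z + 2)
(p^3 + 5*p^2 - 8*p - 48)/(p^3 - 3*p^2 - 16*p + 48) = (p + 4)/(p - 4)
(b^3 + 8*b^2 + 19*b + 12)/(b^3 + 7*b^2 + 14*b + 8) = (b + 3)/(b + 2)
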